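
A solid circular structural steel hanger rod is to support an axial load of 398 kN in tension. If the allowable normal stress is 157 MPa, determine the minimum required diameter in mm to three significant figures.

56.8 mm

Required area A ≥ P/σ_allow = 398000/157 = 2535 mm².
For a solid circular section, d ≥ √(4A/π) = 56.81 mm.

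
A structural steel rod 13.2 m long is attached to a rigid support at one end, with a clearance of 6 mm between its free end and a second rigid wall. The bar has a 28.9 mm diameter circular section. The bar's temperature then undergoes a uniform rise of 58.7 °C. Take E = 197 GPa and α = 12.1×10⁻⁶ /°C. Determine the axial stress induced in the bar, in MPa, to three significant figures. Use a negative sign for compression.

-50.4 MPa

Free thermal expansion αLΔT = 12.1e-6 · 13200 · 58.7 = 9.376 mm.
The walls engage after the gap closes; constrained expansion = 9.376 − 6 = 3.376 mm.
The walls impose strain ε = −(3.376)/13200 = -2.5572e-04; σ = Eε = 197000 · -2.5572e-04 = -50.38 MPa.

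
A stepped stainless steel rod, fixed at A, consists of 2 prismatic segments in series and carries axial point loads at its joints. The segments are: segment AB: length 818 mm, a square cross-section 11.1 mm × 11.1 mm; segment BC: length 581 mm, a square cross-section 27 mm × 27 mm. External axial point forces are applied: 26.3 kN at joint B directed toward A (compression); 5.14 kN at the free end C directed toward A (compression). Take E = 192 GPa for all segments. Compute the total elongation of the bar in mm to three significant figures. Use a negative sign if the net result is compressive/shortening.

-1.11 mm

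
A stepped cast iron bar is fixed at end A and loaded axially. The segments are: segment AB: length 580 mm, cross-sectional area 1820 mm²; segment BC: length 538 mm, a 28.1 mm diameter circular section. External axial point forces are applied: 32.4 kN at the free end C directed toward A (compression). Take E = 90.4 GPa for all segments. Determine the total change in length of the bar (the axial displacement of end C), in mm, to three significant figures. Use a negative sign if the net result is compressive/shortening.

-0.425 mm

Internal axial forces (sectioning from the free end, tension +): N_BC = -32.4 kN, N_AB = -32.4 kN.
A_BC = 620.2 mm².
δ_AB = -32400·580/(1820·90400) = -0.1142 mm
δ_BC = -32400·538/(620.2·90400) = -0.3109 mm
δ = Σδ_i = -0.4251 mm.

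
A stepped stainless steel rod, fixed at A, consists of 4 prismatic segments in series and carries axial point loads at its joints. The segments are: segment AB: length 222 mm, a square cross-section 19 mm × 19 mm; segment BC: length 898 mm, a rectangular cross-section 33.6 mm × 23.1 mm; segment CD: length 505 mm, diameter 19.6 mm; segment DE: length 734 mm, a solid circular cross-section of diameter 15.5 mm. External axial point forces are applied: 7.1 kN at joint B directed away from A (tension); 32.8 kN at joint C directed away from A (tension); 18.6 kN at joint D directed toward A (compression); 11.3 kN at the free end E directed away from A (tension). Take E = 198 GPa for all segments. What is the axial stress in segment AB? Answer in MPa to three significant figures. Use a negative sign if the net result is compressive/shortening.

Internal axial forces (sectioning from the free end, tension +): N_DE = 11.3 kN, N_CD = -7.3 kN, N_BC = 25.5 kN, N_AB = 32.6 kN.
A_AB = 361 mm².
σ_AB = N_AB/A_AB = 32600/361 = 90.3 MPa.

90.3 MPa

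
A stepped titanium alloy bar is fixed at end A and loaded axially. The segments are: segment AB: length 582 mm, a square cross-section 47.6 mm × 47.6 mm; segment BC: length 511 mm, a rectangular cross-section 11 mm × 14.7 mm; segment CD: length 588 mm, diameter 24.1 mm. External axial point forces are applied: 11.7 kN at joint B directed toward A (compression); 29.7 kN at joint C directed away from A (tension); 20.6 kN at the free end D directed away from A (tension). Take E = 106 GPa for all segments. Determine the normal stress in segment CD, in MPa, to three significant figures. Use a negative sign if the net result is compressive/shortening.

45.2 MPa

Internal axial forces (sectioning from the free end, tension +): N_CD = 20.6 kN, N_BC = 50.3 kN, N_AB = 38.6 kN.
A_CD = 456.2 mm².
σ_CD = N_CD/A_CD = 20600/456.2 = 45.16 MPa.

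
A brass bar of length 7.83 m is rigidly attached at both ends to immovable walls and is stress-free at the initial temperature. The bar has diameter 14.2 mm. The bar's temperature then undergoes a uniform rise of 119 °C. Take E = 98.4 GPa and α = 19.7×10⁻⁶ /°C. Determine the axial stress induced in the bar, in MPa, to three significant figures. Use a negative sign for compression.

-231 MPa

Free thermal expansion αLΔT = 19.7e-6 · 7830 · 119 = 18.36 mm.
The walls impose strain ε = −(18.36)/7830 = -2.3443e-03; σ = Eε = 98400 · -2.3443e-03 = -230.7 MPa.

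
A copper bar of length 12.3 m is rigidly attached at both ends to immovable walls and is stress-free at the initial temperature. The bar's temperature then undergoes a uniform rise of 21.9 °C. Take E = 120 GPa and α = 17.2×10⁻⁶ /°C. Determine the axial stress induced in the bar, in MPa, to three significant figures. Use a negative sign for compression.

-45.2 MPa

Free thermal expansion αLΔT = 17.2e-6 · 12300 · 21.9 = 4.633 mm.
The walls impose strain ε = −(4.633)/12300 = -3.7668e-04; σ = Eε = 120000 · -3.7668e-04 = -45.2 MPa.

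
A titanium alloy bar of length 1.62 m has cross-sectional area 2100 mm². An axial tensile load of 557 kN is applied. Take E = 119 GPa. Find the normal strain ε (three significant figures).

σ = N/A = 265.2 MPa; ε = σ/E = 265.2/119000 = 2.229e-03.

0.00223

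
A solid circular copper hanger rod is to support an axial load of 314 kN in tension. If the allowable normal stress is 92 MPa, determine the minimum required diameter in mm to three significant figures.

65.9 mm

Required area A ≥ P/σ_allow = 314000/92 = 3413 mm².
For a solid circular section, d ≥ √(4A/π) = 65.92 mm.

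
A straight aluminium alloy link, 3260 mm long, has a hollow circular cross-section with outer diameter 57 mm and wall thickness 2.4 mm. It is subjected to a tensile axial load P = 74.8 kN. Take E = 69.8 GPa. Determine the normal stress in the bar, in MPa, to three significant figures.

A = 411.7 mm².
σ = N/A = 74800/411.7 = 181.7 MPa.

182 MPa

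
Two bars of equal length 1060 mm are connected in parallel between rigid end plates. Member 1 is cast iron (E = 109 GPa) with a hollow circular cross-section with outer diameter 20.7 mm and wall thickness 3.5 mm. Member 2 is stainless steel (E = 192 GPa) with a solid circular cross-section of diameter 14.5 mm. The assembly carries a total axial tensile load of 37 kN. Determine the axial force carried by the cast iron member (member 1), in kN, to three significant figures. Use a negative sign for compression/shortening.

14.6 kN

A_1 = 189.1 mm².
A_2 = 165.1 mm².
Equal strain + equilibrium ⇒ each member carries load in proportion to AE: A₁E₁ = 20610000 N, A₂E₂ = 31700000 N, ΣAE = 52320000 N.
F₁ = P·A₁E₁/ΣAE = 37000·20610000/52320000 = 14580 N.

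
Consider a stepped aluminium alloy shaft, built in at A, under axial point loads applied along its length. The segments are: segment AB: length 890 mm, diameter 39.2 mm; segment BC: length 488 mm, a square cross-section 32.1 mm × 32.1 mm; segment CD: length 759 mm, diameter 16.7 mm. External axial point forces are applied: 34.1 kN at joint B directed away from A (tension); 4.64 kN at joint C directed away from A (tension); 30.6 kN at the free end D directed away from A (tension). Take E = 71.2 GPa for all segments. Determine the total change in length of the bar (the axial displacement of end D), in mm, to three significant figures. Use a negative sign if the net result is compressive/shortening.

2.44 mm

Internal axial forces (sectioning from the free end, tension +): N_CD = 30.6 kN, N_BC = 35.24 kN, N_AB = 69.34 kN.
A_AB = 1207 mm².
A_BC = 1030 mm².
A_CD = 219 mm².
δ_AB = 69340·890/(1207·71200) = 0.7182 mm
δ_BC = 35240·488/(1030·71200) = 0.2344 mm
δ_CD = 30600·759/(219·71200) = 1.489 mm
δ = Σδ_i = 2.442 mm.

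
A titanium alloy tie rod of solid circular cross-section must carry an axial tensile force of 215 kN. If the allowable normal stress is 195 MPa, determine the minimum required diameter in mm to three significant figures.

Required area A ≥ P/σ_allow = 215000/195 = 1103 mm².
For a solid circular section, d ≥ √(4A/π) = 37.47 mm.

37.5 mm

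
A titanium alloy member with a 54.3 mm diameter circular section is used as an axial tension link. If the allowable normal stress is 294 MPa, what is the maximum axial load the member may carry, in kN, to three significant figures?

681 kN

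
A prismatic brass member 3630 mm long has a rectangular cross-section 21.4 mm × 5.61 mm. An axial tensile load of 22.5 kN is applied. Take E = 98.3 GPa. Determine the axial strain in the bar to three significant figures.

A = 120.1 mm².
σ = N/A = 187.4 MPa; ε = σ/E = 187.4/98300 = 1.907e-03.

0.00191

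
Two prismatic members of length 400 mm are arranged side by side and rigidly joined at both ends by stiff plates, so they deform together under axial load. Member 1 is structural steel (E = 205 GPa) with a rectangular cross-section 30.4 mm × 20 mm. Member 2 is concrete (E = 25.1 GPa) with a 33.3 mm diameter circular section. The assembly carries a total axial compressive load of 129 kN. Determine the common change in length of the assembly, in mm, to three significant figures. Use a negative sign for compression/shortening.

-0.352 mm

A_1 = 608 mm².
A_2 = 870.9 mm².
Equal strain + equilibrium ⇒ each member carries load in proportion to AE: A₁E₁ = 124600000 N, A₂E₂ = 21860000 N, ΣAE = 146500000 N.
δ = PL/ΣAE = -129000·400/146500000 = -0.3522 mm.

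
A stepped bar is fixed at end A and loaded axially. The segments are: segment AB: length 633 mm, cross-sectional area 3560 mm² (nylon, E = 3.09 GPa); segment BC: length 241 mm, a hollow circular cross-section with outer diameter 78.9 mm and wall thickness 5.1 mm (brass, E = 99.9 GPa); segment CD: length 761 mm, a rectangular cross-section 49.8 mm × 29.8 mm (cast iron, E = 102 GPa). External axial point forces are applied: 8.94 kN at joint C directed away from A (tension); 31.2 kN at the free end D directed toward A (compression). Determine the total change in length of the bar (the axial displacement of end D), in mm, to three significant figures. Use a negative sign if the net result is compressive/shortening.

-1.48 mm

Internal axial forces (sectioning from the free end, tension +): N_CD = -31.2 kN, N_BC = -22.26 kN, N_AB = -22.26 kN.
A_BC = 1182 mm².
A_CD = 1484 mm².
δ_AB = -22260·633/(3560·3090) = -1.281 mm
δ_BC = -22260·241/(1182·99900) = -0.04542 mm
δ_CD = -31200·761/(1484·102000) = -0.1569 mm
δ = Σδ_i = -1.483 mm.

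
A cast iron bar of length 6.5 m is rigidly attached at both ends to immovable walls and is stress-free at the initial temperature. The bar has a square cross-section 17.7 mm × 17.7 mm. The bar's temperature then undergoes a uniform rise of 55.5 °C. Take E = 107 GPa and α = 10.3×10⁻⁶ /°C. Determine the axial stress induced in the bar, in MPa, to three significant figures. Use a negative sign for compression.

Free thermal expansion αLΔT = 10.3e-6 · 6500 · 55.5 = 3.716 mm.
The walls impose strain ε = −(3.716)/6500 = -5.7165e-04; σ = Eε = 107000 · -5.7165e-04 = -61.17 MPa.

-61.2 MPa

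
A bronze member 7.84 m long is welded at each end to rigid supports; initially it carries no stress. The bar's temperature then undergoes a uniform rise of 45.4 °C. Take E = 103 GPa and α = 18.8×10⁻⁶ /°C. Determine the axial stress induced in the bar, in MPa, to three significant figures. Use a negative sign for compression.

Free thermal expansion αLΔT = 18.8e-6 · 7840 · 45.4 = 6.692 mm.
The walls impose strain ε = −(6.692)/7840 = -8.5352e-04; σ = Eε = 103000 · -8.5352e-04 = -87.91 MPa.

-87.9 MPa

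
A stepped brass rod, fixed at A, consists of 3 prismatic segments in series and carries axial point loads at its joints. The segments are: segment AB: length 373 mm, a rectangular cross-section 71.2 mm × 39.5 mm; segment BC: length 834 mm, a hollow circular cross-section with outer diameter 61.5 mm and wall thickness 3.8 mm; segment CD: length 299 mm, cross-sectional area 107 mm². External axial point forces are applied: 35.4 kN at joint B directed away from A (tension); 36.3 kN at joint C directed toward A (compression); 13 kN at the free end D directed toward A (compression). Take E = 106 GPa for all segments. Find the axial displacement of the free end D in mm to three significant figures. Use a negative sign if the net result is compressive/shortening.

Internal axial forces (sectioning from the free end, tension +): N_CD = -13 kN, N_BC = -49.3 kN, N_AB = -13.9 kN.
A_AB = 2812 mm².
A_BC = 688.8 mm².
δ_AB = -13900·373/(2812·106000) = -0.01739 mm
δ_BC = -49300·834/(688.8·106000) = -0.5631 mm
δ_CD = -13000·299/(107·106000) = -0.3427 mm
δ = Σδ_i = -0.9232 mm.

-0.923 mm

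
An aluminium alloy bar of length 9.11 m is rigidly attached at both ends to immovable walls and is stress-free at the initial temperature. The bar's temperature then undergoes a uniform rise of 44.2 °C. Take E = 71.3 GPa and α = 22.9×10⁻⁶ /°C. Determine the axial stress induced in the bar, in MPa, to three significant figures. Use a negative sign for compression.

Free thermal expansion αLΔT = 22.9e-6 · 9110 · 44.2 = 9.221 mm.
The walls impose strain ε = −(9.221)/9110 = -1.0122e-03; σ = Eε = 71300 · -1.0122e-03 = -72.17 MPa.

-72.2 MPa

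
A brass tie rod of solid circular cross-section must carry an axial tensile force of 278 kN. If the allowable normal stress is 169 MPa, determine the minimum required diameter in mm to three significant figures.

Required area A ≥ P/σ_allow = 278000/169 = 1645 mm².
For a solid circular section, d ≥ √(4A/π) = 45.77 mm.

45.8 mm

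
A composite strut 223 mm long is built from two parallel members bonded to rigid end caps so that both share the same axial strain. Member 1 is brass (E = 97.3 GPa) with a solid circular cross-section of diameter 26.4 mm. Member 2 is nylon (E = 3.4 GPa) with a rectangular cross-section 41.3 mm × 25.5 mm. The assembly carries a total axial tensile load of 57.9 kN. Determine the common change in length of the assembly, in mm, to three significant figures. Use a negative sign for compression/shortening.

A_1 = 547.4 mm².
A_2 = 1053 mm².
Equal strain + equilibrium ⇒ each member carries load in proportion to AE: A₁E₁ = 53260000 N, A₂E₂ = 3581000 N, ΣAE = 56840000 N.
δ = PL/ΣAE = 57900·223/56840000 = 0.2272 mm.

0.227 mm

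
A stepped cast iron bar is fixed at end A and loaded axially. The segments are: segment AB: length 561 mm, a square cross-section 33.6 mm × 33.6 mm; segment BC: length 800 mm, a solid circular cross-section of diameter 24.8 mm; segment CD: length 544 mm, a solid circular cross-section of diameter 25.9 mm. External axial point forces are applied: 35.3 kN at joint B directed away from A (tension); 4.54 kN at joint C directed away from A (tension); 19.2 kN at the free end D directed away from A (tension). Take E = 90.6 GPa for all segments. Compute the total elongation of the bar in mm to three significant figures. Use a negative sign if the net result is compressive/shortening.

0.977 mm

Internal axial forces (sectioning from the free end, tension +): N_CD = 19.2 kN, N_BC = 23.74 kN, N_AB = 59.04 kN.
A_AB = 1129 mm².
A_BC = 483.1 mm².
A_CD = 526.9 mm².
δ_AB = 59040·561/(1129·90600) = 0.3238 mm
δ_BC = 23740·800/(483.1·90600) = 0.434 mm
δ_CD = 19200·544/(526.9·90600) = 0.2188 mm
δ = Σδ_i = 0.9766 mm.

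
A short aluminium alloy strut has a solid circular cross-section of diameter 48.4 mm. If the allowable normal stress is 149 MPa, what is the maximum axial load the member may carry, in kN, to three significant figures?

274 kN

A = 1840 mm².
P_max = σ_allow · A = 149 · 1840 = 274100 N = 274.1 kN.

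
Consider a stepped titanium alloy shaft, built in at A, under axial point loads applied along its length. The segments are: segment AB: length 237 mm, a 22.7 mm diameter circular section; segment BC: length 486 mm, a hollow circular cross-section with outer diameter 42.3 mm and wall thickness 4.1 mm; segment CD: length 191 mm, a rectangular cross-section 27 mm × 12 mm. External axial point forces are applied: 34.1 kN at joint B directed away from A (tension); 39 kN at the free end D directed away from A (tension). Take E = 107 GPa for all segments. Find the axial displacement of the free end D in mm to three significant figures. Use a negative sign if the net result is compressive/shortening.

0.975 mm

Internal axial forces (sectioning from the free end, tension +): N_CD = 39 kN, N_BC = 39 kN, N_AB = 73.1 kN.
A_AB = 404.7 mm².
A_BC = 492 mm².
A_CD = 324 mm².
δ_AB = 73100·237/(404.7·107000) = 0.4001 mm
δ_BC = 39000·486/(492·107000) = 0.36 mm
δ_CD = 39000·191/(324·107000) = 0.2149 mm
δ = Σδ_i = 0.975 mm.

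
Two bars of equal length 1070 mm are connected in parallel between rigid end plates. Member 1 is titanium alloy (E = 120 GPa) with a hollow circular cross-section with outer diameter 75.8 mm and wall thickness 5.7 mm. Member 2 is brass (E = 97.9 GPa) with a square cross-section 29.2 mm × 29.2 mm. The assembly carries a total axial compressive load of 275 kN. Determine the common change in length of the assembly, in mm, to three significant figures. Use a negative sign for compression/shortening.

-1.26 mm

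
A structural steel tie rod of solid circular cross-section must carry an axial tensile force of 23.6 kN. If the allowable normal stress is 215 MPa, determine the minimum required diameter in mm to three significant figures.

Required area A ≥ P/σ_allow = 23600/215 = 109.8 mm².
For a solid circular section, d ≥ √(4A/π) = 11.82 mm.

11.8 mm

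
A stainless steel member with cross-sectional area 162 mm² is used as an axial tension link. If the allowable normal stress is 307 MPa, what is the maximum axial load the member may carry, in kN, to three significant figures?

49.7 kN

P_max = σ_allow · A = 307 · 162 = 49730 N = 49.73 kN.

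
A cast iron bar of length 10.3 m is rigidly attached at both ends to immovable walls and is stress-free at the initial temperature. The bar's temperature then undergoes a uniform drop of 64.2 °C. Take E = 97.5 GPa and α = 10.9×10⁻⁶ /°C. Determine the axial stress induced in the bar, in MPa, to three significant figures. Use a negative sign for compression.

68.2 MPa

Free thermal expansion αLΔT = 10.9e-6 · 10300 · -64.2 = -7.208 mm.
The walls impose strain ε = −(-7.208)/10300 = 6.9978e-04; σ = Eε = 97500 · 6.9978e-04 = 68.23 MPa.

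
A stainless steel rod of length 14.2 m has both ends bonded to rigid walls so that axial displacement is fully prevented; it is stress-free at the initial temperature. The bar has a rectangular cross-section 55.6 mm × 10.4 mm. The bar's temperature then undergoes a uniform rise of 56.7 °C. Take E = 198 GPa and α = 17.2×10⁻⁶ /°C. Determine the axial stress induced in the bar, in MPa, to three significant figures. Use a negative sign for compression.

Free thermal expansion αLΔT = 17.2e-6 · 14200 · 56.7 = 13.85 mm.
The walls impose strain ε = −(13.85)/14200 = -9.7524e-04; σ = Eε = 198000 · -9.7524e-04 = -193.1 MPa.

-193 MPa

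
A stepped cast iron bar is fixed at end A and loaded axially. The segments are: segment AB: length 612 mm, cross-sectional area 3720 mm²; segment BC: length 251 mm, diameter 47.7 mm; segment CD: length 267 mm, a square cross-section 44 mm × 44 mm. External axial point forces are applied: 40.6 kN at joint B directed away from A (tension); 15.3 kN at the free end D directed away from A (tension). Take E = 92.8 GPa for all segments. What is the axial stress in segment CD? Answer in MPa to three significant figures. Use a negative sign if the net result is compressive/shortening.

Internal axial forces (sectioning from the free end, tension +): N_CD = 15.3 kN, N_BC = 15.3 kN, N_AB = 55.9 kN.
A_CD = 1936 mm².
σ_CD = N_CD/A_CD = 15300/1936 = 7.903 MPa.

7.90 MPa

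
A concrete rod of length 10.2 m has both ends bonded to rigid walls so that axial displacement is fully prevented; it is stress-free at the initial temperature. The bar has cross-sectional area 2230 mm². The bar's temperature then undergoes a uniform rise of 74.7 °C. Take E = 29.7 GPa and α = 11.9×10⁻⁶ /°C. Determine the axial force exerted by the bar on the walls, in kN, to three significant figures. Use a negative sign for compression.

Free thermal expansion αLΔT = 11.9e-6 · 10200 · 74.7 = 9.067 mm.
The walls impose strain ε = −(9.067)/10200 = -8.8893e-04; σ = Eε = 29700 · -8.8893e-04 = -26.4 MPa.
Wall reaction R = σ·A = -26.4·2230 = -58870 N = -58.87 kN.

-58.9 kN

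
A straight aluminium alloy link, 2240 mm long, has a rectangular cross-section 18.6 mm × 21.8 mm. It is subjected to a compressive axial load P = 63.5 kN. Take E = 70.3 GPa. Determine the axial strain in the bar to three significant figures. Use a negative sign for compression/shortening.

-0.00223

A = 405.5 mm².
σ = N/A = -156.6 MPa; ε = σ/E = -156.6/70300 = -2.228e-03.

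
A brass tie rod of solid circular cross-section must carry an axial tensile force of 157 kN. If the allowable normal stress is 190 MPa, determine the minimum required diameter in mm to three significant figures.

32.4 mm

Required area A ≥ P/σ_allow = 157000/190 = 826.3 mm².
For a solid circular section, d ≥ √(4A/π) = 32.44 mm.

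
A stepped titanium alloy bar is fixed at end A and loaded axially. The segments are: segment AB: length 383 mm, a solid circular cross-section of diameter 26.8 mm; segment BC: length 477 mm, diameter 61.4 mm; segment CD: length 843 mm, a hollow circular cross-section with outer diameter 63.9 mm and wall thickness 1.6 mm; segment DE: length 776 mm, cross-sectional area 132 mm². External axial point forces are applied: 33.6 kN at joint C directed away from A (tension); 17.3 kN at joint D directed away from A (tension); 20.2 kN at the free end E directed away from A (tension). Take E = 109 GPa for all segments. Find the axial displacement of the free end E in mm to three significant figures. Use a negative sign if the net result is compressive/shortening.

2.56 mm

Internal axial forces (sectioning from the free end, tension +): N_DE = 20.2 kN, N_CD = 37.5 kN, N_BC = 71.1 kN, N_AB = 71.1 kN.
A_AB = 564.1 mm².
A_BC = 2961 mm².
A_CD = 313.2 mm².
δ_AB = 71100·383/(564.1·109000) = 0.4429 mm
δ_BC = 71100·477/(2961·109000) = 0.1051 mm
δ_CD = 37500·843/(313.2·109000) = 0.9261 mm
δ_DE = 20200·776/(132·109000) = 1.089 mm
δ = Σδ_i = 2.564 mm.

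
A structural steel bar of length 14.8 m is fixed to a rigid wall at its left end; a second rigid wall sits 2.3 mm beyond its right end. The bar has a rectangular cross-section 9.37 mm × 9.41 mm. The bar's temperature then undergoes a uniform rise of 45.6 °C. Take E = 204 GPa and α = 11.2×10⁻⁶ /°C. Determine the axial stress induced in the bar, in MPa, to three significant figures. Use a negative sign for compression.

-72.5 MPa

Free thermal expansion αLΔT = 11.2e-6 · 14800 · 45.6 = 7.559 mm.
The walls engage after the gap closes; constrained expansion = 7.559 − 2.3 = 5.259 mm.
The walls impose strain ε = −(5.259)/14800 = -3.5531e-04; σ = Eε = 204000 · -3.5531e-04 = -72.48 MPa.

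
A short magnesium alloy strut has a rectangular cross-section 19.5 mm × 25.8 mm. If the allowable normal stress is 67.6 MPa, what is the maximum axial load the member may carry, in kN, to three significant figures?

34.0 kN

A = 503.1 mm².
P_max = σ_allow · A = 67.6 · 503.1 = 34010 N = 34.01 kN.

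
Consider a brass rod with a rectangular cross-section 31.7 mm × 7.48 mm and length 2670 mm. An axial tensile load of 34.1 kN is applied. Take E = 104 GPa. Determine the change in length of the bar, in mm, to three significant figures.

A = 237.1 mm².
δ_mech = NL/(AE) = 34100·2670/(237.1·104000) = 3.692 mm.

3.69 mm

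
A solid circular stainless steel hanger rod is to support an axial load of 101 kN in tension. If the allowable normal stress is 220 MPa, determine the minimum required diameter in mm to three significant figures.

24.2 mm

Required area A ≥ P/σ_allow = 101000/220 = 459.1 mm².
For a solid circular section, d ≥ √(4A/π) = 24.18 mm.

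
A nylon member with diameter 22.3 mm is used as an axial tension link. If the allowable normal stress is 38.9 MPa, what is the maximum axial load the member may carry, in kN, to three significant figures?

A = 390.6 mm².
P_max = σ_allow · A = 38.9 · 390.6 = 15190 N = 15.19 kN.

15.2 kN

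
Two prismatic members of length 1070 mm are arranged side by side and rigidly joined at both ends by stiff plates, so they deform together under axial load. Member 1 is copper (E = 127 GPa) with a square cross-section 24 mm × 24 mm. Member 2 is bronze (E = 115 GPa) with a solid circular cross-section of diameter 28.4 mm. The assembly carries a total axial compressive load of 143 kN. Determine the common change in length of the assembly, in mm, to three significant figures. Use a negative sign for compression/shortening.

-1.05 mm

A_1 = 576 mm².
A_2 = 633.5 mm².
Equal strain + equilibrium ⇒ each member carries load in proportion to AE: A₁E₁ = 73150000 N, A₂E₂ = 72850000 N, ΣAE = 146000000 N.
δ = PL/ΣAE = -143000·1070/146000000 = -1.048 mm.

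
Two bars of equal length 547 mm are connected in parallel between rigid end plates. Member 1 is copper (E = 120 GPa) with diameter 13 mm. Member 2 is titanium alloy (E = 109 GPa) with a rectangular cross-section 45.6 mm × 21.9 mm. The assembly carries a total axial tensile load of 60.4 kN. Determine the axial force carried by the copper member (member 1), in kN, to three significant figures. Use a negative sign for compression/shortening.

A_1 = 132.7 mm².
A_2 = 998.6 mm².
Equal strain + equilibrium ⇒ each member carries load in proportion to AE: A₁E₁ = 15930000 N, A₂E₂ = 108900000 N, ΣAE = 124800000 N.
F₁ = P·A₁E₁/ΣAE = 60400·15930000/124800000 = 7710 N.

7.71 kN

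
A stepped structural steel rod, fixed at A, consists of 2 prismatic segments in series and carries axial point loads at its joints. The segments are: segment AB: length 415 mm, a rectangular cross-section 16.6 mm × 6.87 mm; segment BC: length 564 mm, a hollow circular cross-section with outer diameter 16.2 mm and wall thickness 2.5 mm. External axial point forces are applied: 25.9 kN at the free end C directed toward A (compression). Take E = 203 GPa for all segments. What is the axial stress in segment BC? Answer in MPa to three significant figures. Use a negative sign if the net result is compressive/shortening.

Internal axial forces (sectioning from the free end, tension +): N_BC = -25.9 kN, N_AB = -25.9 kN.
A_BC = 107.6 mm².
σ_BC = N_BC/A_BC = -25900/107.6 = -240.7 MPa.

-241 MPa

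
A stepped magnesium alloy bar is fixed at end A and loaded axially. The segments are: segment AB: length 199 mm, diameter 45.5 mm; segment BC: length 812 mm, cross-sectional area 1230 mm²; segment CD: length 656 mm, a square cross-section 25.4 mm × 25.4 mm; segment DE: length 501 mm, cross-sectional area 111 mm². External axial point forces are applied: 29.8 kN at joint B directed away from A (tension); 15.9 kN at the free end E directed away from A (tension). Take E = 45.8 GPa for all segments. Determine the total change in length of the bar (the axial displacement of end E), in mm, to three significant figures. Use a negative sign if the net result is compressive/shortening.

2.27 mm

Internal axial forces (sectioning from the free end, tension +): N_DE = 15.9 kN, N_CD = 15.9 kN, N_BC = 15.9 kN, N_AB = 45.7 kN.
A_AB = 1626 mm².
A_CD = 645.2 mm².
δ_AB = 45700·199/(1626·45800) = 0.1221 mm
δ_BC = 15900·812/(1230·45800) = 0.2292 mm
δ_CD = 15900·656/(645.2·45800) = 0.353 mm
δ_DE = 15900·501/(111·45800) = 1.567 mm
δ = Σδ_i = 2.271 mm.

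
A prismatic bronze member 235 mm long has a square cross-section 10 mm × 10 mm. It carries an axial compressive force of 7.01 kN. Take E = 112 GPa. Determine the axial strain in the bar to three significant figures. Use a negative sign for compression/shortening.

-6.26e-04

A = 100 mm².
σ = N/A = -70.1 MPa; ε = σ/E = -70.1/112000 = -6.259e-04.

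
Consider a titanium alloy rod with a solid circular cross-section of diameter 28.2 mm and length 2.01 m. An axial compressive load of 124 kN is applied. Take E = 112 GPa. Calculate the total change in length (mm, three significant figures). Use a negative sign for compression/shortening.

-3.56 mm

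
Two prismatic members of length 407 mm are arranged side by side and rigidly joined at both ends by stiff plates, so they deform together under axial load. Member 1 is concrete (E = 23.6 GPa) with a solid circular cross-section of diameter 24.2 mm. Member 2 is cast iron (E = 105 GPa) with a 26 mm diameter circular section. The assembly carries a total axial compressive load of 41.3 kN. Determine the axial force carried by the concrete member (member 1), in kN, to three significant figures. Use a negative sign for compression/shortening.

-6.73 kN

A_1 = 460 mm².
A_2 = 530.9 mm².
Equal strain + equilibrium ⇒ each member carries load in proportion to AE: A₁E₁ = 10860000 N, A₂E₂ = 55750000 N, ΣAE = 66600000 N.
F₁ = P·A₁E₁/ΣAE = -41300·10860000/66600000 = -6731 N.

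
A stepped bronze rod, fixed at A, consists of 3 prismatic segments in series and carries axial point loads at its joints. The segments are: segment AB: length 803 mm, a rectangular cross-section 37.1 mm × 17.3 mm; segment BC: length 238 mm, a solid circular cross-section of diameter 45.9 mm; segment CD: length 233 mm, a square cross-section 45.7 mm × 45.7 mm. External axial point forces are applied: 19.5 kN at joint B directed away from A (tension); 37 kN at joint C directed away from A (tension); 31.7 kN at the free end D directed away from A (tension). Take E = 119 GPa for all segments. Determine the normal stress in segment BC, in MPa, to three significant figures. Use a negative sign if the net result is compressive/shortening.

41.5 MPa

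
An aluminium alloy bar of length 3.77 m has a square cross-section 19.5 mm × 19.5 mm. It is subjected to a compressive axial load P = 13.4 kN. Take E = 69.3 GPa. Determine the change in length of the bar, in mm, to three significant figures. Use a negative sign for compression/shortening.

A = 380.2 mm².
δ_mech = NL/(AE) = -13400·3770/(380.2·69300) = -1.917 mm.

-1.92 mm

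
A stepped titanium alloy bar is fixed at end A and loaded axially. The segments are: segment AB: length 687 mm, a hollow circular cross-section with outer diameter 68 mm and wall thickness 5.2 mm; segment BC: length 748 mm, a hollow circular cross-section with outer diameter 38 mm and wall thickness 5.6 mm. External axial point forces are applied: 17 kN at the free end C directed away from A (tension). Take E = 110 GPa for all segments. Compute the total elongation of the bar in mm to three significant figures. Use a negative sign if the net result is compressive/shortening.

Internal axial forces (sectioning from the free end, tension +): N_BC = 17 kN, N_AB = 17 kN.
A_AB = 1026 mm².
A_BC = 570 mm².
δ_AB = 17000·687/(1026·110000) = 0.1035 mm
δ_BC = 17000·748/(570·110000) = 0.2028 mm
δ = Σδ_i = 0.3063 mm.

0.306 mm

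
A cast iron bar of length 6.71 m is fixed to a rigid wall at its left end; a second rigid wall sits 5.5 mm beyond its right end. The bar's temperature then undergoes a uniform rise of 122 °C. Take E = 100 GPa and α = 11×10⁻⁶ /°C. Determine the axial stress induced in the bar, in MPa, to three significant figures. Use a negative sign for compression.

-52.2 MPa

Free thermal expansion αLΔT = 11e-6 · 6710 · 122 = 9.005 mm.
The walls engage after the gap closes; constrained expansion = 9.005 − 5.5 = 3.505 mm.
The walls impose strain ε = −(3.505)/6710 = -5.2233e-04; σ = Eε = 100000 · -5.2233e-04 = -52.23 MPa.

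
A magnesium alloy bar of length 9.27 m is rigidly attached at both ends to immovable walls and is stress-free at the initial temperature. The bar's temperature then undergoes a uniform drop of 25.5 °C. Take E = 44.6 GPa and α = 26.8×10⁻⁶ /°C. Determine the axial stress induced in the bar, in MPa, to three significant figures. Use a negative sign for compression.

30.5 MPa

Free thermal expansion αLΔT = 26.8e-6 · 9270 · -25.5 = -6.335 mm.
The walls impose strain ε = −(-6.335)/9270 = 6.8340e-04; σ = Eε = 44600 · 6.8340e-04 = 30.48 MPa.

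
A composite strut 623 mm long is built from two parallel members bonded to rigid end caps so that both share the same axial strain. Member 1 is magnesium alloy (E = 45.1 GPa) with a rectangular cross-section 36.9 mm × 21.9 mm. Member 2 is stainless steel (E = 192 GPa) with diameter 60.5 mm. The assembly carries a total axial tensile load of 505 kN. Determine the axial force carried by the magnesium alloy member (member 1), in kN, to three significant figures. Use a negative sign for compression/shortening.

A_1 = 808.1 mm².
A_2 = 2875 mm².
Equal strain + equilibrium ⇒ each member carries load in proportion to AE: A₁E₁ = 36450000 N, A₂E₂ = 552000000 N, ΣAE = 588400000 N.
F₁ = P·A₁E₁/ΣAE = 505000·36450000/588400000 = 31280 N.

31.3 kN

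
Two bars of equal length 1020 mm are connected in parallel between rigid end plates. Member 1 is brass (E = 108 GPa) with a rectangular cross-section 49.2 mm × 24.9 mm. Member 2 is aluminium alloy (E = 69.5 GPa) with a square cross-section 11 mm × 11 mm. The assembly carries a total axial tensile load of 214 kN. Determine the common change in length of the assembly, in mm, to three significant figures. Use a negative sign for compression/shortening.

A_1 = 1225 mm².
A_2 = 121 mm².
Equal strain + equilibrium ⇒ each member carries load in proportion to AE: A₁E₁ = 132300000 N, A₂E₂ = 8410000 N, ΣAE = 140700000 N.
δ = PL/ΣAE = 214000·1020/140700000 = 1.551 mm.

1.55 mm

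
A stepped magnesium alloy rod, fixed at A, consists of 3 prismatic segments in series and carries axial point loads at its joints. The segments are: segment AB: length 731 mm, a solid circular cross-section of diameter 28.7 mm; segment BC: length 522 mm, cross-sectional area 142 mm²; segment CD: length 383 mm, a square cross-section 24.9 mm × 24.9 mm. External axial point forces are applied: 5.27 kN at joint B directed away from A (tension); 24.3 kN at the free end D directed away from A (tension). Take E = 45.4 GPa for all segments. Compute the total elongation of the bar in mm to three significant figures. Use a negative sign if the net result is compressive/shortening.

Internal axial forces (sectioning from the free end, tension +): N_CD = 24.3 kN, N_BC = 24.3 kN, N_AB = 29.57 kN.
A_AB = 646.9 mm².
A_CD = 620 mm².
δ_AB = 29570·731/(646.9·45400) = 0.736 mm
δ_BC = 24300·522/(142·45400) = 1.968 mm
δ_CD = 24300·383/(620·45400) = 0.3306 mm
δ = Σδ_i = 3.034 mm.

3.03 mm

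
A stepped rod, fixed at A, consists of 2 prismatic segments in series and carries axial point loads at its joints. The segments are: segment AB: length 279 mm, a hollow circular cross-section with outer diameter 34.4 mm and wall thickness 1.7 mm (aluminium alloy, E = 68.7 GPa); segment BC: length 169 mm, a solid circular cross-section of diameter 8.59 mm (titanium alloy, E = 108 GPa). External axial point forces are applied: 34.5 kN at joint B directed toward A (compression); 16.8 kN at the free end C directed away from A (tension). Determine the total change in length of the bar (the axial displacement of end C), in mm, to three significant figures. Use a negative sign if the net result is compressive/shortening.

0.0420 mm

Internal axial forces (sectioning from the free end, tension +): N_BC = 16.8 kN, N_AB = -17.7 kN.
A_AB = 174.6 mm².
A_BC = 57.95 mm².
δ_AB = -17700·279/(174.6·68700) = -0.4116 mm
δ_BC = 16800·169/(57.95·108000) = 0.4536 mm
δ = Σδ_i = 0.04203 mm.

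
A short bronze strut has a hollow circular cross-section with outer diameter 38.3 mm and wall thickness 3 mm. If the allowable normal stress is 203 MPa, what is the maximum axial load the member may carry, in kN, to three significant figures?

67.5 kN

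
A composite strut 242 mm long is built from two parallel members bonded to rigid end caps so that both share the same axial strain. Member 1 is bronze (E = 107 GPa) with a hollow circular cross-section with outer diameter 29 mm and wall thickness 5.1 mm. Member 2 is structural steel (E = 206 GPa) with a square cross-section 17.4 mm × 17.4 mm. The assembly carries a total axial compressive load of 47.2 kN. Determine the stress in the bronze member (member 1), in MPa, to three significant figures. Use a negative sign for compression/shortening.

A_1 = 382.9 mm².
A_2 = 302.8 mm².
Equal strain + equilibrium ⇒ each member carries load in proportion to AE: A₁E₁ = 40970000 N, A₂E₂ = 62370000 N, ΣAE = 103300000 N.
σ₁ = P·E₁/ΣAE = -47200·107000/103300000 = -48.87 MPa.

-48.9 MPa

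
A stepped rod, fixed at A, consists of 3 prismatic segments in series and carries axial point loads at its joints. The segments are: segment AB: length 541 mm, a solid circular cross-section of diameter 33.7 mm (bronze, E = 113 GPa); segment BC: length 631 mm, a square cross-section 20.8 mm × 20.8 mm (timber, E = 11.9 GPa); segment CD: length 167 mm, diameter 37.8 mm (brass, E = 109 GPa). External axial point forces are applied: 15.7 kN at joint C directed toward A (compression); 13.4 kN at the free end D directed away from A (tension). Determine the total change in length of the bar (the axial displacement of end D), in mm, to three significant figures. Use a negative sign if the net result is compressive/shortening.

Internal axial forces (sectioning from the free end, tension +): N_CD = 13.4 kN, N_BC = -2.3 kN, N_AB = -2.3 kN.
A_AB = 892 mm².
A_BC = 432.6 mm².
A_CD = 1122 mm².
δ_AB = -2300·541/(892·113000) = -0.01235 mm
δ_BC = -2300·631/(432.6·11900) = -0.2819 mm
δ_CD = 13400·167/(1122·109000) = 0.01829 mm
δ = Σδ_i = -0.2759 mm.

-0.276 mm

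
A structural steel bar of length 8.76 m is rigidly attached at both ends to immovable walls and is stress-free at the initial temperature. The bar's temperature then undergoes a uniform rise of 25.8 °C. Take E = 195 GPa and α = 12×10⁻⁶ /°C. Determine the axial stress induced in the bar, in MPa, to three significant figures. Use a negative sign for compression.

-60.4 MPa

Free thermal expansion αLΔT = 12e-6 · 8760 · 25.8 = 2.712 mm.
The walls impose strain ε = −(2.712)/8760 = -3.0960e-04; σ = Eε = 195000 · -3.0960e-04 = -60.37 MPa.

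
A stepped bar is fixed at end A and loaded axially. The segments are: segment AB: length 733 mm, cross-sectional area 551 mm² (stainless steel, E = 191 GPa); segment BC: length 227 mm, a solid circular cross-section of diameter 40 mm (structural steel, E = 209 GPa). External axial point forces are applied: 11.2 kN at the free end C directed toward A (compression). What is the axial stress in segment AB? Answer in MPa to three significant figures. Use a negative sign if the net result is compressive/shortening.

Internal axial forces (sectioning from the free end, tension +): N_BC = -11.2 kN, N_AB = -11.2 kN.
σ_AB = N_AB/A_AB = -11200/551 = -20.33 MPa.

-20.3 MPa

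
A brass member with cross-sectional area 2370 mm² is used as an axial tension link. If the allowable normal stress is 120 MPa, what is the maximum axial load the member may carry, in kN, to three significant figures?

284 kN

P_max = σ_allow · A = 120 · 2370 = 284400 N = 284.4 kN.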